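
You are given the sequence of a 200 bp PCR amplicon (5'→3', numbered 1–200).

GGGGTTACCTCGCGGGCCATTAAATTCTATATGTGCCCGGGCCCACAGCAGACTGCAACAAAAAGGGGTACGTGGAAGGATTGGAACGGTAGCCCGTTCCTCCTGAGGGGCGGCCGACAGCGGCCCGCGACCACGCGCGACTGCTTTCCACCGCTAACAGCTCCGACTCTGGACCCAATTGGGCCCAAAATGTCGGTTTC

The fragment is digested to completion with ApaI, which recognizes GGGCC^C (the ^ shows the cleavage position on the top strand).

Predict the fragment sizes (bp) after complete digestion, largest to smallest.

ApaI sites (GGGCCC) start at positions 39, 181.
ApaI cuts after base 5 of each site (before the last base), so after positions 43, 185.
Linear molecule, 2 cuts → 3 fragments:
  1–43 → 43 bp
  44–185 → 142 bp
  186–200 → 15 bp
Sorted largest to smallest: 142, 43, 15 bp.

142, 43, 15 bp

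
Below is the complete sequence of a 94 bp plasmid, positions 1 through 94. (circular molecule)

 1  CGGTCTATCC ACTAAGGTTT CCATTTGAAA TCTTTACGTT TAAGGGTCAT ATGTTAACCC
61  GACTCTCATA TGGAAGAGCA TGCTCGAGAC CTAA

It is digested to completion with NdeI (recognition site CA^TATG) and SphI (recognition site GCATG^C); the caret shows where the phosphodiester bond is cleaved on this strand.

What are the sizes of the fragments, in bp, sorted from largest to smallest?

61, 19, 14 bp

NdeI sites (CATATG) start at positions 48, 67.
NdeI cuts after base 2 of each site, so after positions 49, 68.
The SphI site (GCATGC) starts at position 78.
SphI cuts after base 5 of each site (before the last base), so after position 82.
Combined cut positions: 49, 68, 82.
Circular molecule, 3 cuts → 3 fragments:
  50–68 → 19 bp
  69–82 → 14 bp
  83–94 then 1–49 → 12 + 49 = 61 bp
Sorted largest to smallest: 61, 19, 14 bp.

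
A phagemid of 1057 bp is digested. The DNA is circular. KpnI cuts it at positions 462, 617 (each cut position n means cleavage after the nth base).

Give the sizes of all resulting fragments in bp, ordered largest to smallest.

Circular molecule, 2 cuts → 2 fragments:
  617 − 462 = 155 bp
  wrap: 1057 − 617 + 462 = 902 bp
Sorted largest to smallest: 902, 155 bp.

902, 155 bp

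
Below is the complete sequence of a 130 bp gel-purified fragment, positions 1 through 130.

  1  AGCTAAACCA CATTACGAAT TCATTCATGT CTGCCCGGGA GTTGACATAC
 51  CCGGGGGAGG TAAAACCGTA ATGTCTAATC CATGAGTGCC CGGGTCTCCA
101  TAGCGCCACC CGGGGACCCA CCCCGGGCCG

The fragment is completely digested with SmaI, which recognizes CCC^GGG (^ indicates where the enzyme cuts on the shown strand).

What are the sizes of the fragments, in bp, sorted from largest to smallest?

SmaI sites (CCCGGG) start at positions 34, 50, 89, 109, 122.
SmaI cuts after base 3 of each site, so after positions 36, 52, 91, 111, 124.
Linear molecule, 5 cuts → 6 fragments:
  1–36 → 36 bp
  37–52 → 16 bp
  53–91 → 39 bp
  92–111 → 20 bp
  112–124 → 13 bp
  125–130 → 6 bp
Sorted largest to smallest: 39, 36, 20, 16, 13, 6 bp.

39, 36, 20, 16, 13, 6 bp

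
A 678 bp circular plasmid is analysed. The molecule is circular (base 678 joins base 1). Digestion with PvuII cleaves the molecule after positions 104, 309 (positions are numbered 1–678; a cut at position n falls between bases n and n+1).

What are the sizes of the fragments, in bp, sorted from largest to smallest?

Circular molecule, 2 cuts → 2 fragments:
  309 − 104 = 205 bp
  wrap: 678 − 309 + 104 = 473 bp
Sorted largest to smallest: 473, 205 bp.

473, 205 bp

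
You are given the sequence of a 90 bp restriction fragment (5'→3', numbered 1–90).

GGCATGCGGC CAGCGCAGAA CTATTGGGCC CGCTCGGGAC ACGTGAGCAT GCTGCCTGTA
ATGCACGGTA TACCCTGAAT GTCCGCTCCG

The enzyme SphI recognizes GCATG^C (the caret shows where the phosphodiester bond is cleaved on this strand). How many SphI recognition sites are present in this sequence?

GCATGC occurs starting at positions 2, 47.
SphI cuts at 2 sites.

2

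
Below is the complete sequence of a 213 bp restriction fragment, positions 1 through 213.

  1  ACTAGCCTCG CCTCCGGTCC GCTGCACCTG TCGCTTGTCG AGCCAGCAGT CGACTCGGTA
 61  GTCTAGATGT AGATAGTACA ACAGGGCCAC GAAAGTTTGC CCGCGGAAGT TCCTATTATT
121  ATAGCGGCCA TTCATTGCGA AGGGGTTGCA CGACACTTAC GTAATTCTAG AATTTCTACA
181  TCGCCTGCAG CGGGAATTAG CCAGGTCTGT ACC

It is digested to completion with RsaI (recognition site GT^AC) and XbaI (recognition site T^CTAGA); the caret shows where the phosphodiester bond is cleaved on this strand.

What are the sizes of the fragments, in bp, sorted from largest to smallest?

RsaI sites (GTAC) start at positions 76, 209.
RsaI cuts after base 2 of each site, so after positions 77, 210.
XbaI sites (TCTAGA) start at positions 62, 166.
XbaI cuts after the first base of each site, so after positions 62, 166.
Combined cut positions: 62, 77, 166, 210.
Linear molecule, 4 cuts → 5 fragments:
  1–62 → 62 bp
  63–77 → 15 bp
  78–166 → 89 bp
  167–210 → 44 bp
  211–213 → 3 bp
Sorted largest to smallest: 89, 62, 44, 15, 3 bp.

89, 62, 44, 15, 3 bp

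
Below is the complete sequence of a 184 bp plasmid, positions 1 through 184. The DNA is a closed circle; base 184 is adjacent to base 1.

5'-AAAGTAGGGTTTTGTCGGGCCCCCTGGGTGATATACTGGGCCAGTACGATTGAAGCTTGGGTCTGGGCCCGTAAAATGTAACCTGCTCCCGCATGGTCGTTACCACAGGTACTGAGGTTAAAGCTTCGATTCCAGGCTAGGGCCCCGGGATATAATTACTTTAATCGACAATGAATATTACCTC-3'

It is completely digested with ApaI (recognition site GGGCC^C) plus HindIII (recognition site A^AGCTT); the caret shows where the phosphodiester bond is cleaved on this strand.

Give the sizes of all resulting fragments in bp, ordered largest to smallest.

ApaI sites (GGGCCC) start at positions 17, 65, 140.
ApaI cuts after base 5 of each site (before the last base), so after positions 21, 69, 144.
HindIII sites (AAGCTT) start at positions 53, 121.
HindIII cuts after the first base of each site, so after positions 53, 121.
Combined cut positions: 21, 53, 69, 121, 144.
Circular molecule, 5 cuts → 5 fragments:
  22–53 → 32 bp
  54–69 → 16 bp
  70–121 → 52 bp
  122–144 → 23 bp
  145–184 then 1–21 → 40 + 21 = 61 bp
Sorted largest to smallest: 61, 52, 32, 23, 16 bp.

61, 52, 32, 23, 16 bp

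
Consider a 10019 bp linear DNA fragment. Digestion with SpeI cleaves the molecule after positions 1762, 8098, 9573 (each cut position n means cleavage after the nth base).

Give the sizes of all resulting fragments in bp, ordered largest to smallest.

Linear molecule, 3 cuts → 4 fragments:
  1762 − 0 = 1762 bp
  8098 − 1762 = 6336 bp
  9573 − 8098 = 1475 bp
  10019 − 9573 = 446 bp
Sorted largest to smallest: 6336, 1762, 1475, 446 bp.

6336, 1762, 1475, 446 bp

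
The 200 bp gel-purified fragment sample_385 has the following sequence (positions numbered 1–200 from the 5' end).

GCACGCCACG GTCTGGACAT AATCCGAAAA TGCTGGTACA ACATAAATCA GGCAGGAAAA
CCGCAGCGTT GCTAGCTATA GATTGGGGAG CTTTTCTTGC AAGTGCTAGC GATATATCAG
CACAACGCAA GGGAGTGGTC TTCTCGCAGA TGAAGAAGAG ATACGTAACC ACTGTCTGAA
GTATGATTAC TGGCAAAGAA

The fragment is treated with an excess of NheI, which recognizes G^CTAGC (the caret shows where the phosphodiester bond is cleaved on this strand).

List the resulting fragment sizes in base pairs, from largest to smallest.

95, 71, 34 bp

NheI sites (GCTAGC) start at positions 71, 105.
NheI cuts after the first base of each site, so after positions 71, 105.
Linear molecule, 2 cuts → 3 fragments:
  1–71 → 71 bp
  72–105 → 34 bp
  106–200 → 95 bp
Sorted largest to smallest: 95, 71, 34 bp.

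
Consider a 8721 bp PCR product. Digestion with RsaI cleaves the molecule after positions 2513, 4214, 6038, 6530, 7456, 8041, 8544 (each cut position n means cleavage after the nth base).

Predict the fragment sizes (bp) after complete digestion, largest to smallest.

Linear molecule, 7 cuts → 8 fragments:
  2513 − 0 = 2513 bp
  4214 − 2513 = 1701 bp
  6038 − 4214 = 1824 bp
  6530 − 6038 = 492 bp
  7456 − 6530 = 926 bp
  8041 − 7456 = 585 bp
  8544 − 8041 = 503 bp
  8721 − 8544 = 177 bp
Sorted largest to smallest: 2513, 1824, 1701, 926, 585, 503, 492, 177 bp.

2513, 1824, 1701, 926, 585, 503, 492, 177 bp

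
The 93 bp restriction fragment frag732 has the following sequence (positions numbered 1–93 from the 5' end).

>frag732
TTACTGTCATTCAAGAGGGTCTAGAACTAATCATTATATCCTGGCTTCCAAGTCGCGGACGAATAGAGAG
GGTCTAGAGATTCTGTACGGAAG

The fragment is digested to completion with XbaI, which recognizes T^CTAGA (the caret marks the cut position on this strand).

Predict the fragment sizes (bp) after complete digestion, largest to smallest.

XbaI sites (TCTAGA) start at positions 20, 73.
XbaI cuts after the first base of each site, so after positions 20, 73.
Linear molecule, 2 cuts → 3 fragments:
  1–20 → 20 bp
  21–73 → 53 bp
  74–93 → 20 bp
Sorted largest to smallest: 53, 20, 20 bp.

53, 20, 20 bp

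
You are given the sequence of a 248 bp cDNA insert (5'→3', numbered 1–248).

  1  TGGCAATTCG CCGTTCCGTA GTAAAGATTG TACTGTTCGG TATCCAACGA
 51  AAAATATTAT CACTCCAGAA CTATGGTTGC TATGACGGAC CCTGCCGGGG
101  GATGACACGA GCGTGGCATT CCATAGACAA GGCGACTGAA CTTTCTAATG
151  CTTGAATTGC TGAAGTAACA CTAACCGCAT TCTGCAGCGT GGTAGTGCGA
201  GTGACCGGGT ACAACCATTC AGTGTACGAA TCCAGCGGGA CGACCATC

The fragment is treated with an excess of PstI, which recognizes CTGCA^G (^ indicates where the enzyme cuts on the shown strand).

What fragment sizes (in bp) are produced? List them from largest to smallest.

186, 62 bp

The PstI site (CTGCAG) starts at position 182.
PstI cuts after base 5 of each site (before the last base), so after position 186.
Linear molecule, 1 cut → 2 fragments:
  1–186 → 186 bp
  187–248 → 62 bp
Sorted largest to smallest: 186, 62 bp.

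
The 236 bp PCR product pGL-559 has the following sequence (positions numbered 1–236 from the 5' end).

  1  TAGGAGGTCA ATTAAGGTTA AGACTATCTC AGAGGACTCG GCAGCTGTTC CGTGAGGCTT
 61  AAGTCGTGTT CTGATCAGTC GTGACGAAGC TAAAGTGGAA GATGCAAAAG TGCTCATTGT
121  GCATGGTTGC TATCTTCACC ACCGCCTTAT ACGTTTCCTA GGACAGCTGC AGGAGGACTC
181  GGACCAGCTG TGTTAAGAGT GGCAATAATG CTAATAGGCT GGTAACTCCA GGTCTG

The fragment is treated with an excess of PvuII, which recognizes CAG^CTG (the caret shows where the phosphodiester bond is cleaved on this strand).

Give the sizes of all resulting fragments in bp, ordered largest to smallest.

122, 49, 44, 21 bp

PvuII sites (CAGCTG) start at positions 42, 164, 185.
PvuII cuts after base 3 of each site, so after positions 44, 166, 187.
Linear molecule, 3 cuts → 4 fragments:
  1–44 → 44 bp
  45–166 → 122 bp
  167–187 → 21 bp
  188–236 → 49 bp
Sorted largest to smallest: 122, 49, 44, 21 bp.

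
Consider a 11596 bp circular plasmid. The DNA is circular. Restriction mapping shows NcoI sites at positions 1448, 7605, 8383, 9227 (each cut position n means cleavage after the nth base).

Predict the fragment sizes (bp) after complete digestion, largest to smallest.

Circular molecule, 4 cuts → 4 fragments:
  7605 − 1448 = 6157 bp
  8383 − 7605 = 778 bp
  9227 − 8383 = 844 bp
  wrap: 11596 − 9227 + 1448 = 3817 bp
Sorted largest to smallest: 6157, 3817, 844, 778 bp.

6157, 3817, 844, 778 bp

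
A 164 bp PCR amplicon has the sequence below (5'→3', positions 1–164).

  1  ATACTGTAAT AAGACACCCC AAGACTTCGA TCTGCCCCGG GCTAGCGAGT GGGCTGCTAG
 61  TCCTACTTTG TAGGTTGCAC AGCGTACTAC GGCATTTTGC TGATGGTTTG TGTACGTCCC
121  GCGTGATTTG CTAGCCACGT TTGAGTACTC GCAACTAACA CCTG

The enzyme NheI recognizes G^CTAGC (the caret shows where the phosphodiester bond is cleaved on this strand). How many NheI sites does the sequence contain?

GCTAGC occurs starting at positions 41, 130.
NheI cuts at 2 sites.

2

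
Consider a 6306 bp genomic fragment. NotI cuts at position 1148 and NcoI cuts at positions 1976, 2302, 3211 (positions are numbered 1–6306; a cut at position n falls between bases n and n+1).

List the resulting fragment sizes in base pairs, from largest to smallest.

Combined cut positions (sorted): 1148, 1976, 2302, 3211.
Linear molecule, 4 cuts → 5 fragments:
  1148 − 0 = 1148 bp
  1976 − 1148 = 828 bp
  2302 − 1976 = 326 bp
  3211 − 2302 = 909 bp
  6306 − 3211 = 3095 bp
Sorted largest to smallest: 3095, 1148, 909, 828, 326 bp.

3095, 1148, 909, 828, 326 bp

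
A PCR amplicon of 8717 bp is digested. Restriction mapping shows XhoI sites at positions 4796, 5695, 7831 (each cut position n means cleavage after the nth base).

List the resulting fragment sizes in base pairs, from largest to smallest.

Linear molecule, 3 cuts → 4 fragments:
  4796 − 0 = 4796 bp
  5695 − 4796 = 899 bp
  7831 − 5695 = 2136 bp
  8717 − 7831 = 886 bp
Sorted largest to smallest: 4796, 2136, 899, 886 bp.

4796, 2136, 899, 886 bp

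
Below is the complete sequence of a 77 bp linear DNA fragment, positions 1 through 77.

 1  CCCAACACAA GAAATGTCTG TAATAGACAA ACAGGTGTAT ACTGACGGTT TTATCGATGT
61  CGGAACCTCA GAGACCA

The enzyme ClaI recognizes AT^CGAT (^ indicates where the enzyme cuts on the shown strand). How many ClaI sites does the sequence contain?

ATCGAT occurs starting at position 53.
ClaI cuts at 1 site.

1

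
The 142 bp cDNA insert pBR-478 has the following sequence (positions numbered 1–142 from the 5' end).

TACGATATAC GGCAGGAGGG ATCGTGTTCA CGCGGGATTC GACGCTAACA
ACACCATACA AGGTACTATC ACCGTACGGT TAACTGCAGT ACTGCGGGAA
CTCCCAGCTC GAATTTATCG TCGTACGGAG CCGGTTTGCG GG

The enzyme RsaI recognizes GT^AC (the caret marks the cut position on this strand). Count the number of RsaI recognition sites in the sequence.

GTAC occurs starting at positions 63, 74, 89, 123.
RsaI cuts at 4 sites.

4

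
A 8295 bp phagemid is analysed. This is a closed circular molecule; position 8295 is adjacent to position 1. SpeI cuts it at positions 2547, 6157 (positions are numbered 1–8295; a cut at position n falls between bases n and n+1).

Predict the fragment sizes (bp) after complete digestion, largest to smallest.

Circular molecule, 2 cuts → 2 fragments:
  6157 − 2547 = 3610 bp
  wrap: 8295 − 6157 + 2547 = 4685 bp
Sorted largest to smallest: 4685, 3610 bp.

4685, 3610 bp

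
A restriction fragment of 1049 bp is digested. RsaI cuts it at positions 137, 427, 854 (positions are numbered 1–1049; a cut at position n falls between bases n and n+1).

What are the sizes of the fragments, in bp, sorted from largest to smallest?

Linear molecule, 3 cuts → 4 fragments:
  137 − 0 = 137 bp
  427 − 137 = 290 bp
  854 − 427 = 427 bp
  1049 − 854 = 195 bp
Sorted largest to smallest: 427, 290, 195, 137 bp.

427, 290, 195, 137 bp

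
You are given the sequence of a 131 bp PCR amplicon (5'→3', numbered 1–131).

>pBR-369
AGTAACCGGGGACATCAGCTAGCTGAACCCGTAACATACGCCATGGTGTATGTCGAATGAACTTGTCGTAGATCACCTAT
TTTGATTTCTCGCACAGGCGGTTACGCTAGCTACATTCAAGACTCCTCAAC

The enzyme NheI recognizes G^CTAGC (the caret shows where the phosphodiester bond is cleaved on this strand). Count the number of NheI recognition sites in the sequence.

2

GCTAGC occurs starting at positions 18, 106.
NheI cuts at 2 sites.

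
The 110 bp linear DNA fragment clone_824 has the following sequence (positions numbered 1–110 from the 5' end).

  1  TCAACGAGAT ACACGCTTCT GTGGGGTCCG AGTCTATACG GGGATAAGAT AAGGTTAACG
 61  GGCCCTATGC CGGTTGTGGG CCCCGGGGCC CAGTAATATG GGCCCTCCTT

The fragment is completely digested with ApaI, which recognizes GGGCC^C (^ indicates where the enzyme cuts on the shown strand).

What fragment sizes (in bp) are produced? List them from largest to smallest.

64, 18, 14, 8, 6 bp

ApaI sites (GGGCCC) start at positions 60, 78, 86, 100.
ApaI cuts after base 5 of each site (before the last base), so after positions 64, 82, 90, 104.
Linear molecule, 4 cuts → 5 fragments:
  1–64 → 64 bp
  65–82 → 18 bp
  83–90 → 8 bp
  91–104 → 14 bp
  105–110 → 6 bp
Sorted largest to smallest: 64, 18, 14, 8, 6 bp.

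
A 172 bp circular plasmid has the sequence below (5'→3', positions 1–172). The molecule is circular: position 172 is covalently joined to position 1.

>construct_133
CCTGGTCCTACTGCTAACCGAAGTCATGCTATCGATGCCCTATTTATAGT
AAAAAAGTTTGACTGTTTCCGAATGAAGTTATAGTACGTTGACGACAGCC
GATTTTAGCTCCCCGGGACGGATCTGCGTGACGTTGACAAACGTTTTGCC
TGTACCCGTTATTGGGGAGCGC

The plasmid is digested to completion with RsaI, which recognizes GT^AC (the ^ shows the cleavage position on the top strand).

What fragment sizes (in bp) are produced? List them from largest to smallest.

RsaI sites (GTAC) start at positions 84, 152.
RsaI cuts after base 2 of each site, so after positions 85, 153.
Circular molecule, 2 cuts → 2 fragments:
  86–153 → 68 bp
  154–172 then 1–85 → 19 + 85 = 104 bp
Sorted largest to smallest: 104, 68 bp.

104, 68 bp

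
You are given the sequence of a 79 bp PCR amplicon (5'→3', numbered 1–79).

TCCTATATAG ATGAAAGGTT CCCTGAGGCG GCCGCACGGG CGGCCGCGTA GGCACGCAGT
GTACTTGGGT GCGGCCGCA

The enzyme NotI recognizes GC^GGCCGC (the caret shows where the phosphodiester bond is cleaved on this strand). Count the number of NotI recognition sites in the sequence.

GCGGCCGC occurs starting at positions 28, 40, 71.
NotI cuts at 3 sites.

3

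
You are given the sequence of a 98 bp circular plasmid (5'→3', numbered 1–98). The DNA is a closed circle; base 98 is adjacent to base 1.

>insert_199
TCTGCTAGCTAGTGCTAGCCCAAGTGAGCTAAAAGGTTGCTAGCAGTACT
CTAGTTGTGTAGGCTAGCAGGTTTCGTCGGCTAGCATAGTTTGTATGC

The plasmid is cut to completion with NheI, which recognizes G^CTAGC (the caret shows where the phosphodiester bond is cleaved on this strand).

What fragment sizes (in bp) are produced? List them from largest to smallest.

25, 24, 22, 17, 10 bp

NheI sites (GCTAGC) start at positions 4, 14, 39, 63, 80.
NheI cuts after the first base of each site, so after positions 4, 14, 39, 63, 80.
Circular molecule, 5 cuts → 5 fragments:
  5–14 → 10 bp
  15–39 → 25 bp
  40–63 → 24 bp
  64–80 → 17 bp
  81–98 then 1–4 → 18 + 4 = 22 bp
Sorted largest to smallest: 25, 24, 22, 17, 10 bp.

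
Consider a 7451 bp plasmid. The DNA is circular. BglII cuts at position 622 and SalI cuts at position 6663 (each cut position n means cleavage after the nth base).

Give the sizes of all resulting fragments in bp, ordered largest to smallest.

6041, 1410 bp

Combined cut positions (sorted): 622, 6663.
Circular molecule, 2 cuts → 2 fragments:
  6663 − 622 = 6041 bp
  wrap: 7451 − 6663 + 622 = 1410 bp
Sorted largest to smallest: 6041, 1410 bp.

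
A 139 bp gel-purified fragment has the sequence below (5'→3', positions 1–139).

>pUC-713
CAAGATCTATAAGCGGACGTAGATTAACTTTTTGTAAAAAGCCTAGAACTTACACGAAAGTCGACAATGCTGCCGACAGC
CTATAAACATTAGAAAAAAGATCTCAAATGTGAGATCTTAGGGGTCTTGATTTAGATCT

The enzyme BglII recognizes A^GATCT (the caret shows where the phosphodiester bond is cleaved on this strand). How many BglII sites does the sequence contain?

4

AGATCT occurs starting at positions 3, 99, 113, 134.
BglII cuts at 4 sites.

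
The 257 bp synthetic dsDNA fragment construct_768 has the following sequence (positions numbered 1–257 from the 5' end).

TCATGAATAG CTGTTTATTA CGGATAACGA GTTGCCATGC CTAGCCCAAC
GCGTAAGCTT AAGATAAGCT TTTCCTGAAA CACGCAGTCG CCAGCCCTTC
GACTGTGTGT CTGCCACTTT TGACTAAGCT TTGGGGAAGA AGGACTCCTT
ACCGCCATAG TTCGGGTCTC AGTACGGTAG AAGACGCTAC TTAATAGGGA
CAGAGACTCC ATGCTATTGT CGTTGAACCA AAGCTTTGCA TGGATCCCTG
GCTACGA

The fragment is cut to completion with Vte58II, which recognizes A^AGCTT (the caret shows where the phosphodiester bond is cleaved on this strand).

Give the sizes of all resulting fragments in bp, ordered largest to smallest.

Vte58II sites (AAGCTT) start at positions 55, 66, 126, 231.
Vte58II cuts after the first base of each site, so after positions 55, 66, 126, 231.
Linear molecule, 4 cuts → 5 fragments:
  1–55 → 55 bp
  56–66 → 11 bp
  67–126 → 60 bp
  127–231 → 105 bp
  232–257 → 26 bp
Sorted largest to smallest: 105, 60, 55, 26, 11 bp.

105, 60, 55, 26, 11 bp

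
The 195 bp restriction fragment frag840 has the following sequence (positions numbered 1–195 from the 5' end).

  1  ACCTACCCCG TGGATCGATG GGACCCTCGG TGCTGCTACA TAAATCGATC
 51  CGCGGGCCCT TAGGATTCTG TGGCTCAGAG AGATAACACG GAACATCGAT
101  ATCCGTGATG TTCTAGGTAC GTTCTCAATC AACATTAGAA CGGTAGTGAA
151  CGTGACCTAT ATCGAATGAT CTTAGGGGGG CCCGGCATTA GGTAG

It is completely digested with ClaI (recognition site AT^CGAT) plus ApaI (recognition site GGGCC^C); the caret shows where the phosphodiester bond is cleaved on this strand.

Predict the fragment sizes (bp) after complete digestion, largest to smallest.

ClaI sites (ATCGAT) start at positions 14, 44, 95.
ClaI cuts after base 2 of each site, so after positions 15, 45, 96.
ApaI sites (GGGCCC) start at positions 54, 178.
ApaI cuts after base 5 of each site (before the last base), so after positions 58, 182.
Combined cut positions: 15, 45, 58, 96, 182.
Linear molecule, 5 cuts → 6 fragments:
  1–15 → 15 bp
  16–45 → 30 bp
  46–58 → 13 bp
  59–96 → 38 bp
  97–182 → 86 bp
  183–195 → 13 bp
Sorted largest to smallest: 86, 38, 30, 15, 13, 13 bp.

86, 38, 30, 15, 13, 13 bp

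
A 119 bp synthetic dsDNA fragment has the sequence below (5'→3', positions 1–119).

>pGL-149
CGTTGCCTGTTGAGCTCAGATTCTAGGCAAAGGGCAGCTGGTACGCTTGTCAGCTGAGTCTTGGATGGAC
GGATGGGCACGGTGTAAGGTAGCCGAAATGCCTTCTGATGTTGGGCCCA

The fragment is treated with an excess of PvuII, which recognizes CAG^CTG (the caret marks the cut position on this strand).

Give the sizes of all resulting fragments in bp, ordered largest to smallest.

66, 37, 16 bp

PvuII sites (CAGCTG) start at positions 35, 51.
PvuII cuts after base 3 of each site, so after positions 37, 53.
Linear molecule, 2 cuts → 3 fragments:
  1–37 → 37 bp
  38–53 → 16 bp
  54–119 → 66 bp
Sorted largest to smallest: 66, 37, 16 bp.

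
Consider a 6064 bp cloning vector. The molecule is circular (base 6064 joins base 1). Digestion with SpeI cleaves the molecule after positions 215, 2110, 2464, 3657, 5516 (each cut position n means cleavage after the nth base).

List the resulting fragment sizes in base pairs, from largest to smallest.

1895, 1859, 1193, 763, 354 bp

Circular molecule, 5 cuts → 5 fragments:
  2110 − 215 = 1895 bp
  2464 − 2110 = 354 bp
  3657 − 2464 = 1193 bp
  5516 − 3657 = 1859 bp
  wrap: 6064 − 5516 + 215 = 763 bp
Sorted largest to smallest: 1895, 1859, 1193, 763, 354 bp.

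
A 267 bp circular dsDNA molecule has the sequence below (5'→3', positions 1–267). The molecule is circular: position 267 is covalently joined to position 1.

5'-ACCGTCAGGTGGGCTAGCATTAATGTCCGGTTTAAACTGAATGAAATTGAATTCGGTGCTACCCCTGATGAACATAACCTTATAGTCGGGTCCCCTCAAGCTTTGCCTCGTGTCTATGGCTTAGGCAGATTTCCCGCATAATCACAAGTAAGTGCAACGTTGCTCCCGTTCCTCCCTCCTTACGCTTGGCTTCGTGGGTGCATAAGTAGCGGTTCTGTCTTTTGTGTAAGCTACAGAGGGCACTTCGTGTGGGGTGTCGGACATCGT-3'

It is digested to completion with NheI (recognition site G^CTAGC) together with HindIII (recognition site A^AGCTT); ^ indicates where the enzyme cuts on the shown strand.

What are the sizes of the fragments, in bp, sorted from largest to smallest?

182, 85 bp

The NheI site (GCTAGC) starts at position 13.
NheI cuts after the first base of each site, so after position 13.
The HindIII site (AAGCTT) starts at position 98.
HindIII cuts after the first base of each site, so after position 98.
Combined cut positions: 13, 98.
Circular molecule, 2 cuts → 2 fragments:
  14–98 → 85 bp
  99–267 then 1–13 → 169 + 13 = 182 bp
Sorted largest to smallest: 182, 85 bp.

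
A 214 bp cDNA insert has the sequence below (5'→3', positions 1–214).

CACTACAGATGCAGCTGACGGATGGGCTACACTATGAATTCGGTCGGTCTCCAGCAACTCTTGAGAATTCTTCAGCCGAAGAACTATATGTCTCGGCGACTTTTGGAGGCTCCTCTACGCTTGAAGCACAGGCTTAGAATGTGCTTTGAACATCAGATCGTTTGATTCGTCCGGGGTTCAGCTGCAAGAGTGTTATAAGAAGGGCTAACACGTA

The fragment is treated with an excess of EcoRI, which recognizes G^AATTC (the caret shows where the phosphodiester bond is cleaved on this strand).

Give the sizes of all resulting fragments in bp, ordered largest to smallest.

149, 36, 29 bp

EcoRI sites (GAATTC) start at positions 36, 65.
EcoRI cuts after the first base of each site, so after positions 36, 65.
Linear molecule, 2 cuts → 3 fragments:
  1–36 → 36 bp
  37–65 → 29 bp
  66–214 → 149 bp
Sorted largest to smallest: 149, 36, 29 bp.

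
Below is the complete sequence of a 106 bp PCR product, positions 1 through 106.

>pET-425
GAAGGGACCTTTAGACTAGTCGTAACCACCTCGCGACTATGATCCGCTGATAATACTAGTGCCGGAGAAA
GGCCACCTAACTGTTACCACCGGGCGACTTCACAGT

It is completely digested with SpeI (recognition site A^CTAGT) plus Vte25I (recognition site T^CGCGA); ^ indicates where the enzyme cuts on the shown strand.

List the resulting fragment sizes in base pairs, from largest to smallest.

SpeI sites (ACTAGT) start at positions 15, 55.
SpeI cuts after the first base of each site, so after positions 15, 55.
The Vte25I site (TCGCGA) starts at position 31.
Vte25I cuts after the first base of each site, so after position 31.
Combined cut positions: 15, 31, 55.
Linear molecule, 3 cuts → 4 fragments:
  1–15 → 15 bp
  16–31 → 16 bp
  32–55 → 24 bp
  56–106 → 51 bp
Sorted largest to smallest: 51, 24, 16, 15 bp.

51, 24, 16, 15 bp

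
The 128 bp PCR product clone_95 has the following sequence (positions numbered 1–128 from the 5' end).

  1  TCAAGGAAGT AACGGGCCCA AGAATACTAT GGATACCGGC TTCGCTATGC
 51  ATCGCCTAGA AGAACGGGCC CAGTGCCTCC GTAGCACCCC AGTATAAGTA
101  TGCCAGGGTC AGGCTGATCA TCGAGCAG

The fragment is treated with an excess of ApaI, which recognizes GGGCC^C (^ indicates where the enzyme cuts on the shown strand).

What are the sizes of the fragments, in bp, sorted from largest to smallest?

58, 52, 18 bp

ApaI sites (GGGCCC) start at positions 14, 66.
ApaI cuts after base 5 of each site (before the last base), so after positions 18, 70.
Linear molecule, 2 cuts → 3 fragments:
  1–18 → 18 bp
  19–70 → 52 bp
  71–128 → 58 bp
Sorted largest to smallest: 58, 52, 18 bp.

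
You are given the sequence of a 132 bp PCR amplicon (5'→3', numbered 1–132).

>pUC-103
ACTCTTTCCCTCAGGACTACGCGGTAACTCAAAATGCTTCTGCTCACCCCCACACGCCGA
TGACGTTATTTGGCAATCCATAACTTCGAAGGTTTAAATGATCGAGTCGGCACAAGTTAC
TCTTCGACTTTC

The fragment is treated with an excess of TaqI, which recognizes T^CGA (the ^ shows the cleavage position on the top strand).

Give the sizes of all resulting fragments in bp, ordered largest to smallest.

86, 22, 16, 8 bp

TaqI sites (TCGA) start at positions 86, 102, 124.
TaqI cuts after the first base of each site, so after positions 86, 102, 124.
Linear molecule, 3 cuts → 4 fragments:
  1–86 → 86 bp
  87–102 → 16 bp
  103–124 → 22 bp
  125–132 → 8 bp
Sorted largest to smallest: 86, 22, 16, 8 bp.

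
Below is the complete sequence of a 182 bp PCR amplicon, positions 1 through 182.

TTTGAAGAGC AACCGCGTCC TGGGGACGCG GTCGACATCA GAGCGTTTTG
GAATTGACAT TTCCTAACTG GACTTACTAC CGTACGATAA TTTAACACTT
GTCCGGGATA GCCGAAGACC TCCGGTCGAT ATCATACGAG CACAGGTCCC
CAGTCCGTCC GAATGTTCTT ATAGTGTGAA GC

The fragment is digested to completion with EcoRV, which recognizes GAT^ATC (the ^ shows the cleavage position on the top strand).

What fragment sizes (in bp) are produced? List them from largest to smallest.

The EcoRV site (GATATC) starts at position 128.
EcoRV cuts after base 3 of each site, so after position 130.
Linear molecule, 1 cut → 2 fragments:
  1–130 → 130 bp
  131–182 → 52 bp
Sorted largest to smallest: 130, 52 bp.

130, 52 bp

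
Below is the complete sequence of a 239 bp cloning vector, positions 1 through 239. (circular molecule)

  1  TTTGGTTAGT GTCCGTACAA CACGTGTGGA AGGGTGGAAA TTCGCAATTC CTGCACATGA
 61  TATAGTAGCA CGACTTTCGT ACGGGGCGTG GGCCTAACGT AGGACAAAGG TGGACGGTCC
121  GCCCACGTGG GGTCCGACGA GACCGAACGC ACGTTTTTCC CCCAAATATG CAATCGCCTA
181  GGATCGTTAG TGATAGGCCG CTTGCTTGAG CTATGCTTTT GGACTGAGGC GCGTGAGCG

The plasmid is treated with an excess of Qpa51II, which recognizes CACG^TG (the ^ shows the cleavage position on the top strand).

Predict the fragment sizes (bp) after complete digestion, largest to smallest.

136, 103 bp

Qpa51II sites (CACGTG) start at positions 21, 124.
Qpa51II cuts after base 4 of each site, so after positions 24, 127.
Circular molecule, 2 cuts → 2 fragments:
  25–127 → 103 bp
  128–239 then 1–24 → 112 + 24 = 136 bp
Sorted largest to smallest: 136, 103 bp.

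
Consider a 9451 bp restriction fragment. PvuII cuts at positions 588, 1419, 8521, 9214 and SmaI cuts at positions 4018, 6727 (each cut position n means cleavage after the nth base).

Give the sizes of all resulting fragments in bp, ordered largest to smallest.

2709, 2599, 1794, 831, 693, 588, 237 bp

Combined cut positions (sorted): 588, 1419, 4018, 6727, 8521, 9214.
Linear molecule, 6 cuts → 7 fragments:
  588 − 0 = 588 bp
  1419 − 588 = 831 bp
  4018 − 1419 = 2599 bp
  6727 − 4018 = 2709 bp
  8521 − 6727 = 1794 bp
  9214 − 8521 = 693 bp
  9451 − 9214 = 237 bp
Sorted largest to smallest: 2709, 2599, 1794, 831, 693, 588, 237 bp.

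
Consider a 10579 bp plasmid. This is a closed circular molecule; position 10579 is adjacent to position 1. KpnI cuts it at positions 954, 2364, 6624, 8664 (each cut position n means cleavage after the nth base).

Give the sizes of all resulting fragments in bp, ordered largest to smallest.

Circular molecule, 4 cuts → 4 fragments:
  2364 − 954 = 1410 bp
  6624 − 2364 = 4260 bp
  8664 − 6624 = 2040 bp
  wrap: 10579 − 8664 + 954 = 2869 bp
Sorted largest to smallest: 4260, 2869, 2040, 1410 bp.

4260, 2869, 2040, 1410 bp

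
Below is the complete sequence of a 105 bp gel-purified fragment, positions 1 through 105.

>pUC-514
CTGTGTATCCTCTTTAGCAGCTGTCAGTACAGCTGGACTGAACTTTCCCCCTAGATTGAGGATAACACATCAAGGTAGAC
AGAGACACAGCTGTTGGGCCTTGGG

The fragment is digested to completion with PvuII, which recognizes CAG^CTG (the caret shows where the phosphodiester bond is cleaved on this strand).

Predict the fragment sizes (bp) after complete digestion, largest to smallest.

PvuII sites (CAGCTG) start at positions 18, 30, 88.
PvuII cuts after base 3 of each site, so after positions 20, 32, 90.
Linear molecule, 3 cuts → 4 fragments:
  1–20 → 20 bp
  21–32 → 12 bp
  33–90 → 58 bp
  91–105 → 15 bp
Sorted largest to smallest: 58, 20, 15, 12 bp.

58, 20, 15, 12 bp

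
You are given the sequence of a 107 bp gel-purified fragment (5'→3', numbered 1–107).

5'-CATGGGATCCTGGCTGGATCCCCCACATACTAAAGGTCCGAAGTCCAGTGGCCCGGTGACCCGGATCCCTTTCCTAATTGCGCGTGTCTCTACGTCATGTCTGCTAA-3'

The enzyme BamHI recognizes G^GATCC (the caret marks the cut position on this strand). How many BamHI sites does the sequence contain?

3

GGATCC occurs starting at positions 5, 16, 63.
BamHI cuts at 3 sites.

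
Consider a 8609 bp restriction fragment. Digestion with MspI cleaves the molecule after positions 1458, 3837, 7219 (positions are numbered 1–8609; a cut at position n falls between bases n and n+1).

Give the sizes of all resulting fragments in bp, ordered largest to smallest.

Linear molecule, 3 cuts → 4 fragments:
  1458 − 0 = 1458 bp
  3837 − 1458 = 2379 bp
  7219 − 3837 = 3382 bp
  8609 − 7219 = 1390 bp
Sorted largest to smallest: 3382, 2379, 1458, 1390 bp.

3382, 2379, 1458, 1390 bp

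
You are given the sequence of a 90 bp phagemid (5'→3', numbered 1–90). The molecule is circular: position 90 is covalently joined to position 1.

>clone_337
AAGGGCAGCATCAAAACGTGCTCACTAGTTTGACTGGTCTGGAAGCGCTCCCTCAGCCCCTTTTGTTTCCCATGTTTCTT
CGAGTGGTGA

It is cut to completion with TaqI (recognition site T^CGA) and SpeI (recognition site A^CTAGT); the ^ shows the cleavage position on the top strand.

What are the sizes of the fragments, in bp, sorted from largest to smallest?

56, 34 bp

The TaqI site (TCGA) starts at position 80.
TaqI cuts after the first base of each site, so after position 80.
The SpeI site (ACTAGT) starts at position 24.
SpeI cuts after the first base of each site, so after position 24.
Combined cut positions: 24, 80.
Circular molecule, 2 cuts → 2 fragments:
  25–80 → 56 bp
  81–90 then 1–24 → 10 + 24 = 34 bp
Sorted largest to smallest: 56, 34 bp.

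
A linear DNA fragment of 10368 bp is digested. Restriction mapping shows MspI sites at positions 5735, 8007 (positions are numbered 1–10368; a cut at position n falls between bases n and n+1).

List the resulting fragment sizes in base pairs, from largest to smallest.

Linear molecule, 2 cuts → 3 fragments:
  5735 − 0 = 5735 bp
  8007 − 5735 = 2272 bp
  10368 − 8007 = 2361 bp
Sorted largest to smallest: 5735, 2361, 2272 bp.

5735, 2361, 2272 bp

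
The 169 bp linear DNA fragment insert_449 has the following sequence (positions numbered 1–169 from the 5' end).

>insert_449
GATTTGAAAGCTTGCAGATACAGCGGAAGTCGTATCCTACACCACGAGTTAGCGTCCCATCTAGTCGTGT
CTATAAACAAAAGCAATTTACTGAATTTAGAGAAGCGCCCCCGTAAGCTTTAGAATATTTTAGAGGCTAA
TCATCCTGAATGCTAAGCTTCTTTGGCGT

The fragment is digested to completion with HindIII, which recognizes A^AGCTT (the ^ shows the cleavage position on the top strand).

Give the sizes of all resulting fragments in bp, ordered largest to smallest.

HindIII sites (AAGCTT) start at positions 8, 115, 155.
HindIII cuts after the first base of each site, so after positions 8, 115, 155.
Linear molecule, 3 cuts → 4 fragments:
  1–8 → 8 bp
  9–115 → 107 bp
  116–155 → 40 bp
  156–169 → 14 bp
Sorted largest to smallest: 107, 40, 14, 8 bp.

107, 40, 14, 8 bp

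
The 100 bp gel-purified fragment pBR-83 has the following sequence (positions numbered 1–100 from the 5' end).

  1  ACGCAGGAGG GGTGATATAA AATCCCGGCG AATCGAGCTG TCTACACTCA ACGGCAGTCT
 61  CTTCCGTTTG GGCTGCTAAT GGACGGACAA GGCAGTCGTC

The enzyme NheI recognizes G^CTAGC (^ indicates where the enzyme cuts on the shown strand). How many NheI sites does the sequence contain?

No occurrence of GCTAGC is present in the sequence.
NheI does not cut: 0 sites.

0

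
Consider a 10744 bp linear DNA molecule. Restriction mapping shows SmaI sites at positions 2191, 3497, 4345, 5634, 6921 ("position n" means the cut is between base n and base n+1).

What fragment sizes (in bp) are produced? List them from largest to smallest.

Linear molecule, 5 cuts → 6 fragments:
  2191 − 0 = 2191 bp
  3497 − 2191 = 1306 bp
  4345 − 3497 = 848 bp
  5634 − 4345 = 1289 bp
  6921 − 5634 = 1287 bp
  10744 − 6921 = 3823 bp
Sorted largest to smallest: 3823, 2191, 1306, 1289, 1287, 848 bp.

3823, 2191, 1306, 1289, 1287, 848 bp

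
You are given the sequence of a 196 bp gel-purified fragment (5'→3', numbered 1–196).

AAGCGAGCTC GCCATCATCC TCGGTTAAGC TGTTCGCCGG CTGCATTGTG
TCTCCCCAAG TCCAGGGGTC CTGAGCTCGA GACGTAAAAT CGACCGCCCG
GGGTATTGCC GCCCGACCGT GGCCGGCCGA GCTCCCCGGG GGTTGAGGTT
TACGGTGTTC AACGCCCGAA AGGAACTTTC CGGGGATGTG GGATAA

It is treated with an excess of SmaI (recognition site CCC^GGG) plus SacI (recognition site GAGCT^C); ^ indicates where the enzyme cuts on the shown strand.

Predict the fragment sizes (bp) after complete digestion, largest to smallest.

SmaI sites (CCCGGG) start at positions 97, 135.
SmaI cuts after base 3 of each site, so after positions 99, 137.
SacI sites (GAGCTC) start at positions 5, 73, 129.
SacI cuts after base 5 of each site (before the last base), so after positions 9, 77, 133.
Combined cut positions: 9, 77, 99, 133, 137.
Linear molecule, 5 cuts → 6 fragments:
  1–9 → 9 bp
  10–77 → 68 bp
  78–99 → 22 bp
  100–133 → 34 bp
  134–137 → 4 bp
  138–196 → 59 bp
Sorted largest to smallest: 68, 59, 34, 22, 9, 4 bp.

68, 59, 34, 22, 9, 4 bp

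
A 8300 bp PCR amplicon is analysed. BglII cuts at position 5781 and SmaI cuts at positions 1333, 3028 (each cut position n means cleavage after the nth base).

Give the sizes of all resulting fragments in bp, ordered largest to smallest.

Combined cut positions (sorted): 1333, 3028, 5781.
Linear molecule, 3 cuts → 4 fragments:
  1333 − 0 = 1333 bp
  3028 − 1333 = 1695 bp
  5781 − 3028 = 2753 bp
  8300 − 5781 = 2519 bp
Sorted largest to smallest: 2753, 2519, 1695, 1333 bp.

2753, 2519, 1695, 1333 bp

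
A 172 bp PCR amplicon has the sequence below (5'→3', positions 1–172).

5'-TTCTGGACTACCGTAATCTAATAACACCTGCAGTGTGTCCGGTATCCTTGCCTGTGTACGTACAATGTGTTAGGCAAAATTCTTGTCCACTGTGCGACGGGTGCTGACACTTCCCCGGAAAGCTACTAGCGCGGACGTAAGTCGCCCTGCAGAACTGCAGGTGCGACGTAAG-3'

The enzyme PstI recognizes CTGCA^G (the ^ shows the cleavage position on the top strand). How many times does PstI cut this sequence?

CTGCAG occurs starting at positions 28, 147, 155.
PstI cuts at 3 sites.

3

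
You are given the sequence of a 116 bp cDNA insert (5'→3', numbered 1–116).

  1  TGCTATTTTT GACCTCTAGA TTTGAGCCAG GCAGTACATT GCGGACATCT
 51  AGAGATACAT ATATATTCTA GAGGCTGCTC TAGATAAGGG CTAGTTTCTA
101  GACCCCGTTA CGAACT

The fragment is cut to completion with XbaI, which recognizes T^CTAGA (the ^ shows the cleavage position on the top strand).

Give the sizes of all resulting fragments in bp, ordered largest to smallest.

33, 19, 19, 18, 15, 12 bp

XbaI sites (TCTAGA) start at positions 15, 48, 67, 79, 97.
XbaI cuts after the first base of each site, so after positions 15, 48, 67, 79, 97.
Linear molecule, 5 cuts → 6 fragments:
  1–15 → 15 bp
  16–48 → 33 bp
  49–67 → 19 bp
  68–79 → 12 bp
  80–97 → 18 bp
  98–116 → 19 bp
Sorted largest to smallest: 33, 19, 19, 18, 15, 12 bp.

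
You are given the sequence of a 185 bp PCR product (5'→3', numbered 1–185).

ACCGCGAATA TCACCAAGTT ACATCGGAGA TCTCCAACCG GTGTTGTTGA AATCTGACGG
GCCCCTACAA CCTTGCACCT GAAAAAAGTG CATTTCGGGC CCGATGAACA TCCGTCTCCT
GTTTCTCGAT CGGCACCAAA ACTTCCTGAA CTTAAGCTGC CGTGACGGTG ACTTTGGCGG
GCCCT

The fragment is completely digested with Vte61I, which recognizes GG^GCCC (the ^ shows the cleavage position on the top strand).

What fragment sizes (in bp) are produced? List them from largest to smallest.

82, 60, 38, 5 bp

Vte61I sites (GGGCCC) start at positions 59, 97, 179.
Vte61I cuts after base 2 of each site, so after positions 60, 98, 180.
Linear molecule, 3 cuts → 4 fragments:
  1–60 → 60 bp
  61–98 → 38 bp
  99–180 → 82 bp
  181–185 → 5 bp
Sorted largest to smallest: 82, 60, 38, 5 bp.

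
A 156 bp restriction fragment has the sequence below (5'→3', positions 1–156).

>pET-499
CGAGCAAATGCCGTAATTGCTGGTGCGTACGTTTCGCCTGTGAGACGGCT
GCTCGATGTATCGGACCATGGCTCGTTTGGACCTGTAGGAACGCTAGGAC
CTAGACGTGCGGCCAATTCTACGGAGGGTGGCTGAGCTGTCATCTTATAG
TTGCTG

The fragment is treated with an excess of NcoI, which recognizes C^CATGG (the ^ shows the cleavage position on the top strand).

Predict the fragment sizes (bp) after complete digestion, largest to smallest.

The NcoI site (CCATGG) starts at position 66.
NcoI cuts after the first base of each site, so after position 66.
Linear molecule, 1 cut → 2 fragments:
  1–66 → 66 bp
  67–156 → 90 bp
Sorted largest to smallest: 90, 66 bp.

90, 66 bp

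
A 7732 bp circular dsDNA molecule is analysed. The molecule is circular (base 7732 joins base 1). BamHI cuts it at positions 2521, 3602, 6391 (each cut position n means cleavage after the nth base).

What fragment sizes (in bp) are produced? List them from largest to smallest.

3862, 2789, 1081 bp

Circular molecule, 3 cuts → 3 fragments:
  3602 − 2521 = 1081 bp
  6391 − 3602 = 2789 bp
  wrap: 7732 − 6391 + 2521 = 3862 bp
Sorted largest to smallest: 3862, 2789, 1081 bp.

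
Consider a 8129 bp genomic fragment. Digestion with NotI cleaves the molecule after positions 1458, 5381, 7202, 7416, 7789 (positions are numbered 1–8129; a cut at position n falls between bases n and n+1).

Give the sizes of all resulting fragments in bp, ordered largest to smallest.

Linear molecule, 5 cuts → 6 fragments:
  1458 − 0 = 1458 bp
  5381 − 1458 = 3923 bp
  7202 − 5381 = 1821 bp
  7416 − 7202 = 214 bp
  7789 − 7416 = 373 bp
  8129 − 7789 = 340 bp
Sorted largest to smallest: 3923, 1821, 1458, 373, 340, 214 bp.

3923, 1821, 1458, 373, 340, 214 bp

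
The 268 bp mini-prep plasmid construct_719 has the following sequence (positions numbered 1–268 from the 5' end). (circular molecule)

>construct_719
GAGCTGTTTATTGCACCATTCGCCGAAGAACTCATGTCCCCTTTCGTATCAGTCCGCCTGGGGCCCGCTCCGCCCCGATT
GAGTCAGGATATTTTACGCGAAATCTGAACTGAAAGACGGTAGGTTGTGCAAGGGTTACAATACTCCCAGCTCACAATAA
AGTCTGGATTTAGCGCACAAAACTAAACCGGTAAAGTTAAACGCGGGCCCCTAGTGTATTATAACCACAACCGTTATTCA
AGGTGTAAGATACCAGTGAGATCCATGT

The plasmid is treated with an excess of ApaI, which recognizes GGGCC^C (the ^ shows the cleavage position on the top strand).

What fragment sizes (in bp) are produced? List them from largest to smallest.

144, 124 bp

ApaI sites (GGGCCC) start at positions 61, 205.
ApaI cuts after base 5 of each site (before the last base), so after positions 65, 209.
Circular molecule, 2 cuts → 2 fragments:
  66–209 → 144 bp
  210–268 then 1–65 → 59 + 65 = 124 bp
Sorted largest to smallest: 144, 124 bp.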